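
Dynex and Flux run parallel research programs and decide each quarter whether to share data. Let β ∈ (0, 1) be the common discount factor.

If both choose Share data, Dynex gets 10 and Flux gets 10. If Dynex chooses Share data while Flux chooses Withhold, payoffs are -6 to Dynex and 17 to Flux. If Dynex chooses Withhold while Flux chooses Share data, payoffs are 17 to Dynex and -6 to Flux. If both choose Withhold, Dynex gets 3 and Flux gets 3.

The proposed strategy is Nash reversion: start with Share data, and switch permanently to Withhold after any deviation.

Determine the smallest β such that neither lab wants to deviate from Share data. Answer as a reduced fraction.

1/2

Cooperation forever yields 10 each period: 10/(1−β).
Deviating yields 17 once, then 3 forever: 17 + 3β/(1−β).
No profitable deviation requires 10/(1−β) ≥ 17 + 3β/(1−β).
Multiplying by (1−β): 10 ≥ 17(1−β) + 3β = 17 − 14β.
So 14β ≥ 7, i.e. β ≥ 7/14 = 1/2.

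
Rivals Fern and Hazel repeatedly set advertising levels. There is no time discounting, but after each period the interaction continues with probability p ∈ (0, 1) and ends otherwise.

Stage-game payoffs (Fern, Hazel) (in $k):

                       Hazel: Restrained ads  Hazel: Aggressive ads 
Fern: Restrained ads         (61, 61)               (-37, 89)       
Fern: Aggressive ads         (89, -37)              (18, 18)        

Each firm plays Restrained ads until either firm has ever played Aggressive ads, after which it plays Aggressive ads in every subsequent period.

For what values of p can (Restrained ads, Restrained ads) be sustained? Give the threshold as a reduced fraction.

Expected cooperation value is 61 + p·61 + p²·61 + … = 61/(1−p); deviation gives 89 + p·18/(1−p).
61 ≥ 89(1−p) + 18p ⇒ 71p ≥ 28 ⇒ p ≥ 28/71.

28/71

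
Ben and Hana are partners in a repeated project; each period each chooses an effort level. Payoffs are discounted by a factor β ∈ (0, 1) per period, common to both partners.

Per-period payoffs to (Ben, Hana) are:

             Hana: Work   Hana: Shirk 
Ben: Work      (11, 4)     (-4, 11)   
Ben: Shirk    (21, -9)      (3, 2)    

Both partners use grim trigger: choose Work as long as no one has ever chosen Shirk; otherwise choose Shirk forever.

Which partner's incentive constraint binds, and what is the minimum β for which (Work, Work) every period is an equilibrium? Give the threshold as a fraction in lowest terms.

Hana; β ≥ 7/9

For Ben: deviation gain 21−11 = 10, per-period punishment loss 11−3 = 8. IC gives β ≥ 10/18 = 5/9.
For Hana: gain 7, loss 2 per period, so β ≥ 7/9.
The tighter constraint is Hana's, so cooperation needs β ≥ 7/9.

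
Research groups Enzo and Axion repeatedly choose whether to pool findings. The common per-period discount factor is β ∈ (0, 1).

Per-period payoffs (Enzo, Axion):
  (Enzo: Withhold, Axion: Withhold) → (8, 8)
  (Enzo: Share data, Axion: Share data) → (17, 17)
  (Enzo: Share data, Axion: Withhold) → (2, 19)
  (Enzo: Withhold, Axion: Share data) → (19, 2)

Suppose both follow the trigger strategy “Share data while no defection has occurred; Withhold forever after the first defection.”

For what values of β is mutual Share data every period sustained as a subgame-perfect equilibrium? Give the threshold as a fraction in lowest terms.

2/11

One-period gain from deviating is 19 − 17 = 2. The loss is 17 − 8 = 9 in every subsequent period, with present value 9·β/(1−β).
Deviation is unprofitable when 9·β/(1−β) ≥ 2, i.e. β/(1−β) ≥ 2/9.
Equivalently β ≥ 2/(2+9) = 2/11.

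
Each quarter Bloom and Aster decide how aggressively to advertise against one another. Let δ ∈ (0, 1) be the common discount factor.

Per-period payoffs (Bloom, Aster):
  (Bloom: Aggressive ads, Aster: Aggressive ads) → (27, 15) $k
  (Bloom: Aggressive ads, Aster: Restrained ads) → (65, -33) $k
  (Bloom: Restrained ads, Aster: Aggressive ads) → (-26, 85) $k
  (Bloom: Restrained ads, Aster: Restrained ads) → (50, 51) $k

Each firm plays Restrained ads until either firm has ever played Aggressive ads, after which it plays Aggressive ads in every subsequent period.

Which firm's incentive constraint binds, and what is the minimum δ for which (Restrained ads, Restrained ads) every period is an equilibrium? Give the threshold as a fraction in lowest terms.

Aster; δ ≥ 17/35

Bloom: cooperation gives 50 each period; deviation gives 65 once then 27 forever.
  50/(1−δ) ≥ 65 + 27δ/(1−δ) ⇒ δ ≥ 15/38.
Aster: cooperation gives 51 each period; deviation gives 85 once then 15 forever.
  δ ≥ 34/70 = 17/35.
Both must hold, so the binding constraint is Aster's: δ ≥ 17/35.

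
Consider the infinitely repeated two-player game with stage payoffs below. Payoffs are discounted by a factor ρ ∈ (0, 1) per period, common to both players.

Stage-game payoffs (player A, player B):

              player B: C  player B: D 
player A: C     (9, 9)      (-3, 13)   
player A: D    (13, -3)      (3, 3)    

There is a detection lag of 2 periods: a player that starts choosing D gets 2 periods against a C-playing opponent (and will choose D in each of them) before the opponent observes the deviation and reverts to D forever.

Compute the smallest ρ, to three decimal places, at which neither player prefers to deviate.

A deviator earns 13 for 2 periods, then 3 forever; cooperating earns 9 forever. Multiplying the IC by (1−ρ):
9 ≥ 13(1−ρ^2) + 3ρ^2, so 10·ρ^2 ≥ 4 and ρ^2 ≥ 2/5.
ρ ≥ (2/5)^(1/2) ≈ 0.632.

0.632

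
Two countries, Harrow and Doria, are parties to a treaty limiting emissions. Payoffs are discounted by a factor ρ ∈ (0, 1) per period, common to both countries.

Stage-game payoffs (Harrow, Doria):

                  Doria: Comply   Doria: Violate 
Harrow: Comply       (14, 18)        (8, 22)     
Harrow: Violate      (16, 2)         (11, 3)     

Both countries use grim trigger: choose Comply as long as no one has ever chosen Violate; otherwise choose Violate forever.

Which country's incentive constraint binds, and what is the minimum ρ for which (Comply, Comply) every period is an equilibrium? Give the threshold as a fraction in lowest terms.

For Harrow: deviation gain 16−14 = 2, per-period punishment loss 14−11 = 3. IC gives ρ ≥ 2/5.
For Doria: gain 4, loss 15 per period, so ρ ≥ 4/19.
The tighter constraint is Harrow's, so cooperation needs ρ ≥ 2/5.

Harrow; ρ ≥ 2/5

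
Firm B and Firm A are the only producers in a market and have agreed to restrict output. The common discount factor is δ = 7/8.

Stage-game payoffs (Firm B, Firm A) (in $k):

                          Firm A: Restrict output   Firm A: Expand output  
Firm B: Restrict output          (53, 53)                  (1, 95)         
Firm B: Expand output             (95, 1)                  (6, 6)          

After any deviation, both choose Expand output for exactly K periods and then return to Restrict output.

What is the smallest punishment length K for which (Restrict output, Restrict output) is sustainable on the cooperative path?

2

IC: δ(1−δ^K)/(1−δ) ≥ (95−53)/(53−6) = 42/47.
With δ = 7/8: need 1 − δ^K ≥ 42/47·(1−7/8)/(7/8), i.e. δ^K ≤ 0.8723.
Since (7/8)^1 = 0.8750 and (7/8)^2 = 0.7656, the smallest such K is 2.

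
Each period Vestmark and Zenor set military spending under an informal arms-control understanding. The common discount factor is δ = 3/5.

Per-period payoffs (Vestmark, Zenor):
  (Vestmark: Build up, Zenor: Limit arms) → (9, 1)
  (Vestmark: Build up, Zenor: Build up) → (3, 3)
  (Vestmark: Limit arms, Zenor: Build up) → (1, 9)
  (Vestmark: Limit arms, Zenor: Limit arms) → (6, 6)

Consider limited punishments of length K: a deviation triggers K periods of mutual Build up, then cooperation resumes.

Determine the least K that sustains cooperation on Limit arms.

Need Σ_{k=1}^{K} δ^k ≥ (9−6)/(6−3) = 1.0000 at δ = 3/5.
At K = 2 the sum is 0.9600 < 1.0000; at K = 3 it is 1.1760 ≥ 1.0000.
So the minimum punishment length is K = 3.

3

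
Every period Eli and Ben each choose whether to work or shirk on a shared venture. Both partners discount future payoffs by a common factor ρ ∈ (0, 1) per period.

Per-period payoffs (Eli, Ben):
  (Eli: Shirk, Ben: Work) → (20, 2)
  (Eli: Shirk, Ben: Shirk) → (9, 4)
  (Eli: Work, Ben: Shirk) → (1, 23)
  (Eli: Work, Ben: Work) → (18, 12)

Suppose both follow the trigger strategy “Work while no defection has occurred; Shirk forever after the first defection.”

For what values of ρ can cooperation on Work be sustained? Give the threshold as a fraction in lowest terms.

Eli: cooperation gives 18 each period; deviation gives 20 once then 9 forever.
  18/(1−ρ) ≥ 20 + 9ρ/(1−ρ) ⇒ ρ ≥ 2/11.
Ben: cooperation gives 12 each period; deviation gives 23 once then 4 forever.
  ρ ≥ 11/19.
Both must hold, so the binding constraint is Ben's: ρ ≥ 11/19.

11/19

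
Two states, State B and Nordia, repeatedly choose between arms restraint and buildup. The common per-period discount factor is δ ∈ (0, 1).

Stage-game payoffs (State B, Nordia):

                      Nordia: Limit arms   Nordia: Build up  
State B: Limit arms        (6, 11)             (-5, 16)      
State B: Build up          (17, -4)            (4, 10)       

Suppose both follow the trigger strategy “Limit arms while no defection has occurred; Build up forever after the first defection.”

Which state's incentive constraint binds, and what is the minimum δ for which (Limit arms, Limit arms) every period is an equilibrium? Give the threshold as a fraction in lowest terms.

State B; δ ≥ 11/13

State B: cooperation gives 6 each period; deviation gives 17 once then 4 forever.
  6/(1−δ) ≥ 17 + 4δ/(1−δ) ⇒ δ ≥ 11/13.
Nordia: cooperation gives 11 each period; deviation gives 16 once then 10 forever.
  δ ≥ 5/6.
Both must hold, so the binding constraint is State B's: δ ≥ 11/13.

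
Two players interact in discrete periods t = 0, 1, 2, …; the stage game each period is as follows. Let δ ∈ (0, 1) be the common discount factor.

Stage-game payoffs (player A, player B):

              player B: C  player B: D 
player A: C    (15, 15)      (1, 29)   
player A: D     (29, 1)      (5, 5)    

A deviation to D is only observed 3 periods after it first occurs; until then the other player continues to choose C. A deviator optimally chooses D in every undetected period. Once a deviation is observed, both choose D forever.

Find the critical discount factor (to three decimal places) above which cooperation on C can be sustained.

0.836

A deviator earns 29 for 3 periods, then 5 forever; cooperating earns 15 forever. Multiplying the IC by (1−δ):
15 ≥ 29(1−δ^3) + 5δ^3, so 24·δ^3 ≥ 14 and δ^3 ≥ 7/12.
δ ≥ (7/12)^(1/3) ≈ 0.836.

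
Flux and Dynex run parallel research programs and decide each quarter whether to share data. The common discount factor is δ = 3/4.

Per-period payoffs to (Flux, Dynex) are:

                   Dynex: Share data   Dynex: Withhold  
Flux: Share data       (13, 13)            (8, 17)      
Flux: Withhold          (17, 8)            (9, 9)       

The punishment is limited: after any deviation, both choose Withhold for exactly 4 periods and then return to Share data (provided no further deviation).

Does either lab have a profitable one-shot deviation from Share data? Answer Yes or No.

No

A one-shot deviation gives 17 now, then 9 for 4 periods, then back to 13.
Gain from deviating: (17−13) today; loss: (13−9) in each of the next 4 periods.
No-deviation condition: (13−9)(δ+…+δ^4) ≥ 17−13, i.e. δ+…+δ^4 ≥ 1.
At δ = 3/4: δ+…+δ^4 = 2.0508 ≥ 1.0000.
So cooperation is sustainable.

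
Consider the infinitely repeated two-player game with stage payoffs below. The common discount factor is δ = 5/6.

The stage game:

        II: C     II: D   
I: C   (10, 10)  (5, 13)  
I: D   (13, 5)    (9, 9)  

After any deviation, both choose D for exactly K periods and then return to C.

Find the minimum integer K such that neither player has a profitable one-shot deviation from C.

IC: δ(1−δ^K)/(1−δ) ≥ (13−10)/(10−9) = 3.
With δ = 5/6: need 1 − δ^K ≥ 3·(1−5/6)/(5/6), i.e. δ^K ≤ 0.4000.
Since (5/6)^5 = 0.4019 and (5/6)^6 = 0.3349, the smallest such K is 6.

6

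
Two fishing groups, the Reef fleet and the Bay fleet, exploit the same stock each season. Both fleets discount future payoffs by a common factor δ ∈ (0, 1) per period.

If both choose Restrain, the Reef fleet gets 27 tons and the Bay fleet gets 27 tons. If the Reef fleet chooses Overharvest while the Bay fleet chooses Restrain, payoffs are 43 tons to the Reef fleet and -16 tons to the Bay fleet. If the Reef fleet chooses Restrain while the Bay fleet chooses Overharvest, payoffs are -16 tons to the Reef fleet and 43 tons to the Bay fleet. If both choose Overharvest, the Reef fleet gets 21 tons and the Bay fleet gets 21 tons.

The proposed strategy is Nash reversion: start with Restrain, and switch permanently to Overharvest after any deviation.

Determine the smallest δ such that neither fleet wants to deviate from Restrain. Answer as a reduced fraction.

8/11

27/(1−δ) ≥ 43 + 21δ/(1−δ)
27 ≥ 43 − 22δ
δ ≥ 16/22 = 8/11.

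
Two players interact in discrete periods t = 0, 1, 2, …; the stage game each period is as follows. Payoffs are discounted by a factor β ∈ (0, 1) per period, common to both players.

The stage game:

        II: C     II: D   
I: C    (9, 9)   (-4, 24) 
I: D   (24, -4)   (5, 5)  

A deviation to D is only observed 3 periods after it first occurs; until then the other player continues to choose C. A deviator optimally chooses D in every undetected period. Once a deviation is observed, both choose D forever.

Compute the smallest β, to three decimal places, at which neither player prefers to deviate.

Deviating for the 3 undetected periods gains 24−9 = 15 per period over cooperation, then loses 9−5 = 4 per period forever once punishment starts.
Gain: 15(1 + β + … + β^2); loss: 4·β^3/(1−β).
No profitable deviation ⇔ 15(1−β^3) ≤ 4·β^3, i.e. β^3 ≥ 15/(15+4) = 15/19.
Hence β ≥ (15/19)^(1/3) ≈ 0.924.

0.924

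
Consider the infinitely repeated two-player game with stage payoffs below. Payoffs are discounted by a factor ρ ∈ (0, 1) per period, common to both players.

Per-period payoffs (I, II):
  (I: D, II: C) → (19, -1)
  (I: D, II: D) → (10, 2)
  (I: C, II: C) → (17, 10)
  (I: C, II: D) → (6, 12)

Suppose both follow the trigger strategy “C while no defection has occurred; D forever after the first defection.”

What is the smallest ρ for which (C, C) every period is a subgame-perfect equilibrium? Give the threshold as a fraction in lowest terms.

For I: deviation gain 19−17 = 2, per-period punishment loss 17−10 = 7. IC gives ρ ≥ 2/9.
For II: gain 2, loss 8 per period, so ρ ≥ 2/10 = 1/5.
The tighter constraint is I's, so cooperation needs ρ ≥ 2/9.

2/9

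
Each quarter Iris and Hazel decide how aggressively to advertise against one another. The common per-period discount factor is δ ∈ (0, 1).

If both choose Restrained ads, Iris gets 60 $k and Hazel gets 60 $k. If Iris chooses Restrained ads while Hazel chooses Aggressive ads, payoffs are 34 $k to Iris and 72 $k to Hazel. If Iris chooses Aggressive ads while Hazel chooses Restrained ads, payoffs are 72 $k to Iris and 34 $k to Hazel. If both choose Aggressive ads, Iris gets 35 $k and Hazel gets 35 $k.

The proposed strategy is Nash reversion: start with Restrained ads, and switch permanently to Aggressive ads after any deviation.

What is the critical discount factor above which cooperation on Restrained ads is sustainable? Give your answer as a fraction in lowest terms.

Under grim trigger the critical discount factor is (T−C)/(T−P) with T = 72, C = 60, P = 35.
δ* = (72−60)/(72−35) = 12/37.

12/37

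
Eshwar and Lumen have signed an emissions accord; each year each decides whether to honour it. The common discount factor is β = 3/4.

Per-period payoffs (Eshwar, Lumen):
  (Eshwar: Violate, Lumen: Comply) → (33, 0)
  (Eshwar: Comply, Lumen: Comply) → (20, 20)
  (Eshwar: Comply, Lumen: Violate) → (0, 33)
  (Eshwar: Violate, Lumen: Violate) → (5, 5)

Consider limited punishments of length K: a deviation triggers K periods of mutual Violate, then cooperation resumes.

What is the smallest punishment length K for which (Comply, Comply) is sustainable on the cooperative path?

2

Need Σ_{k=1}^{K} β^k ≥ (33−20)/(20−5) = 0.8667 at β = 3/4.
At K = 1 the sum is 0.7500 < 0.8667; at K = 2 it is 1.3125 ≥ 0.8667.
So the minimum punishment length is K = 2.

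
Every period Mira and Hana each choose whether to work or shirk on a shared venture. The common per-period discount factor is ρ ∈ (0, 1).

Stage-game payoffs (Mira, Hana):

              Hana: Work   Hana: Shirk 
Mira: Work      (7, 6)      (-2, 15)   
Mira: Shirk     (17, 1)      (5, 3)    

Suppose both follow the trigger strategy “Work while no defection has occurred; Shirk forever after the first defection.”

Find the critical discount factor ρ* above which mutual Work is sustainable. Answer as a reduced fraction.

5/6

Mira's threshold: (17−7)/(17−5) = 5/6.
Hana's threshold: (15−6)/(15−3) = 3/4.
5/6 > 3/4, so Mira binds and ρ* = 5/6.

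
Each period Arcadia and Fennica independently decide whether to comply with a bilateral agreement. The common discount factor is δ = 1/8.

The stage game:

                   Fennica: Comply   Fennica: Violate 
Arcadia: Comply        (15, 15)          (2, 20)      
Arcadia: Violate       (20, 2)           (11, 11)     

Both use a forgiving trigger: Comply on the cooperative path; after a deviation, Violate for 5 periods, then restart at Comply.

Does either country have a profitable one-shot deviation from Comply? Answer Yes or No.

Yes

IC: δ+…+δ^5 ≥ (20−15)/(15−11) = 5/4.
At δ = 1/8: partial sum = 0.1429 < 1.2500. Cooperation not sustainable.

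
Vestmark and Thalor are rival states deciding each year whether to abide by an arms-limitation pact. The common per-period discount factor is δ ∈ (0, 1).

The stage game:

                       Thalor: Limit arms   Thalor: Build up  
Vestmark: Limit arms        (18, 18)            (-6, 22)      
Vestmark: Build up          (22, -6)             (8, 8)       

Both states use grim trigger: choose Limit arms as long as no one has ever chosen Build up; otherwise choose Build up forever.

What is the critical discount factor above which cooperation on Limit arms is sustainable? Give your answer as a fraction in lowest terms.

One-period gain from deviating is 22 − 18 = 4. The loss is 18 − 8 = 10 in every subsequent period, with present value 10·δ/(1−δ).
Deviation is unprofitable when 10·δ/(1−δ) ≥ 4, i.e. δ/(1−δ) ≥ 2/5.
Equivalently δ ≥ 4/(4+10) = 2/7.

2/7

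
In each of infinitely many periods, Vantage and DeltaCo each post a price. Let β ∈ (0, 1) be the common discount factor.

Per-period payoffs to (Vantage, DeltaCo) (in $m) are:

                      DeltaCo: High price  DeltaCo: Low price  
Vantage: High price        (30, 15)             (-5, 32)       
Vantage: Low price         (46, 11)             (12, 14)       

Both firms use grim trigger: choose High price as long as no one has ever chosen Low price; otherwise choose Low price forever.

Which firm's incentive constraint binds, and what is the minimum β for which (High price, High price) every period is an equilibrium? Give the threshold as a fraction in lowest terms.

DeltaCo; β ≥ 17/18

For Vantage: deviation gain 46−30 = 16, per-period punishment loss 30−12 = 18. IC gives β ≥ 16/34 = 8/17.
For DeltaCo: gain 17, loss 1 per period, so β ≥ 17/18.
The tighter constraint is DeltaCo's, so cooperation needs β ≥ 17/18.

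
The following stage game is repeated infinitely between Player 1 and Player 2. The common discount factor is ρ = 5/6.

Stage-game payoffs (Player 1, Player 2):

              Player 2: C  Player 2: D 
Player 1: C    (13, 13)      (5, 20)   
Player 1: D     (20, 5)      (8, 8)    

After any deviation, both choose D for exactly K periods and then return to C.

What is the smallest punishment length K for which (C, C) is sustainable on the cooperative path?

2

IC: ρ(1−ρ^K)/(1−ρ) ≥ (20−13)/(13−8) = 7/5.
With ρ = 5/6: need 1 − ρ^K ≥ 7/5·(1−5/6)/(5/6), i.e. ρ^K ≤ 0.7200.
Since (5/6)^1 = 0.8333 and (5/6)^2 = 0.6944, the smallest such K is 2.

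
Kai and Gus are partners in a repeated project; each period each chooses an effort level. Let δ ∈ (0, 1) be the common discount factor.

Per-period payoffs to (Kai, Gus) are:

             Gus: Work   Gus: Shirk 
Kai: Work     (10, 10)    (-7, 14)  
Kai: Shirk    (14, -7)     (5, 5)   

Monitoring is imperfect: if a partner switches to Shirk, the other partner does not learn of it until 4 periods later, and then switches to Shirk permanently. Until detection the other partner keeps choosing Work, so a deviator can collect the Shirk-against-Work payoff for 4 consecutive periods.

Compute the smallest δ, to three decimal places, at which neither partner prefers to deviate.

A deviator earns 14 for 4 periods, then 5 forever; cooperating earns 10 forever. Multiplying the IC by (1−δ):
10 ≥ 14(1−δ^4) + 5δ^4, so 9·δ^4 ≥ 4 and δ^4 ≥ 4/9.
δ ≥ (4/9)^(1/4) ≈ 0.816.

0.816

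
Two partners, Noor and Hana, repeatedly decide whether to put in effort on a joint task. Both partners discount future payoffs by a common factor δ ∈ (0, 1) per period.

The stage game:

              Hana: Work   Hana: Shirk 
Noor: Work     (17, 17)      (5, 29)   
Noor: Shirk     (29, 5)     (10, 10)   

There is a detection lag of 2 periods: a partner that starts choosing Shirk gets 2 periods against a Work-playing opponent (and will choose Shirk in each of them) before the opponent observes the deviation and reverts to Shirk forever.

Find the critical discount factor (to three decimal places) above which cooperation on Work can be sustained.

0.795

The best deviation is to choose Shirk for all 2 undetected periods, earning 29 each, then 10 forever once detected.
Deviation value: 29(1−δ^2)/(1−δ) + 10δ^2/(1−δ); cooperation value: 17/(1−δ).
IC: 17 ≥ 29(1−δ^2) + 10δ^2 = 29 − 19δ^2.
So δ^2 ≥ 12/19, giving δ ≥ (12/19)^(1/2) ≈ 0.795.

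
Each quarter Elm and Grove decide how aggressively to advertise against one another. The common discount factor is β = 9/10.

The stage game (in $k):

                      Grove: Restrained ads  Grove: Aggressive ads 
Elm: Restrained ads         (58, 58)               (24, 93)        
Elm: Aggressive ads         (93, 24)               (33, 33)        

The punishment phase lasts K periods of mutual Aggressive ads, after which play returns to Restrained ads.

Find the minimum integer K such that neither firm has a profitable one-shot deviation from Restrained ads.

2

No profitable deviation requires (58−33)(β+…+β^K) ≥ 93−58, i.e. β+…+β^K ≥ 7/5 ≈ 1.4000.
With β = 9/10, the partial sums are K=1: 0.9000, K=2: 1.7100.
K = 2 is the first length at which the sum reaches 1.4000.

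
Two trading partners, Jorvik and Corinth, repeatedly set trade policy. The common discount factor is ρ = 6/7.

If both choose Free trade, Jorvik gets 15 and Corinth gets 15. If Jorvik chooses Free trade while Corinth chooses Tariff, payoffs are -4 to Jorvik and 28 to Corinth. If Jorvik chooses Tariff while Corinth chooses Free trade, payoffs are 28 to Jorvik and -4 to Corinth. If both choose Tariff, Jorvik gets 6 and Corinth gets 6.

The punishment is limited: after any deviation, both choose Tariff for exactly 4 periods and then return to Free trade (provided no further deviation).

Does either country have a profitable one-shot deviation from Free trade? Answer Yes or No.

No

Comparing payoff streams over the 5 periods until play realigns: cooperate → 15(1+ρ+…+ρ^4); deviate → 28 + 6(ρ+…+ρ^4).
Cooperation is sustained iff (15−6)(ρ+…+ρ^4) ≥ 28−15.
ρ+…+ρ^4 = 6/7·(1−(6/7)^4)/(1−6/7) = 2.7613, and (28−15)/(15−6) = 1.4444.
2.7613 ≥ 1.4444, so cooperation is sustainable.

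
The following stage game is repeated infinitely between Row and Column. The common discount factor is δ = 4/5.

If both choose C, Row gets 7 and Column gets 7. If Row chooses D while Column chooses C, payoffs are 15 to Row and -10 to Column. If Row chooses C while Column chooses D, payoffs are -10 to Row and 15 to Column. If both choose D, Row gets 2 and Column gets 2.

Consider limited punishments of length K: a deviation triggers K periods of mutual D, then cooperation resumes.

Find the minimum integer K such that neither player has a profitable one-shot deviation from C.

Need Σ_{k=1}^{K} δ^k ≥ (15−7)/(7−2) = 1.6000 at δ = 4/5.
At K = 2 the sum is 1.4400 < 1.6000; at K = 3 it is 1.9520 ≥ 1.6000.
So the minimum punishment length is K = 3.

3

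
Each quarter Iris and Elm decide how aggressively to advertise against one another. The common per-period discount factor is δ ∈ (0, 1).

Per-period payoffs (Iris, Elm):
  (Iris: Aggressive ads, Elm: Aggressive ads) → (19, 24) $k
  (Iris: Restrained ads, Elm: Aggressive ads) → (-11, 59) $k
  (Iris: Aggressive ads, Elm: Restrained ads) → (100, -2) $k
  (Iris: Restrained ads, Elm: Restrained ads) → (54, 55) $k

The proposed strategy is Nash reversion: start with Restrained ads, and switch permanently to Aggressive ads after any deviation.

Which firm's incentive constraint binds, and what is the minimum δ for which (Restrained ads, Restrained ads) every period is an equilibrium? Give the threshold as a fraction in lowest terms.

Iris's threshold: (100−54)/(100−19) = 46/81.
Elm's threshold: (59−55)/(59−24) = 4/35.
46/81 > 4/35, so Iris binds and δ* = 46/81.

Iris; δ ≥ 46/81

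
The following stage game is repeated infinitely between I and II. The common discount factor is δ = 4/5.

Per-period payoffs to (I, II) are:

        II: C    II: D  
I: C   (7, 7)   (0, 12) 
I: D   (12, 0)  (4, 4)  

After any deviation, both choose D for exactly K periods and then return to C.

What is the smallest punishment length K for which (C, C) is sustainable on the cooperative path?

3

Need Σ_{k=1}^{K} δ^k ≥ (12−7)/(7−4) = 1.6667 at δ = 4/5.
At K = 2 the sum is 1.4400 < 1.6667; at K = 3 it is 1.9520 ≥ 1.6667.
So the minimum punishment length is K = 3.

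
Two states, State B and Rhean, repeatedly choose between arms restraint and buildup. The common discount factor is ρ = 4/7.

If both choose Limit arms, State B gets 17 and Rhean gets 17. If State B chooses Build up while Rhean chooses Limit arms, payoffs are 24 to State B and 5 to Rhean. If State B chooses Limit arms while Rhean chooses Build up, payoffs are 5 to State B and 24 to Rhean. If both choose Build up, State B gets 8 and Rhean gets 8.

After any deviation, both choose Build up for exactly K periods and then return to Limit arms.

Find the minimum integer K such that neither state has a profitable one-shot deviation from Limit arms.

Need Σ_{k=1}^{K} ρ^k ≥ (24−17)/(17−8) = 0.7778 at ρ = 4/7.
At K = 1 the sum is 0.5714 < 0.7778; at K = 2 it is 0.8980 ≥ 0.7778.
So the minimum punishment length is K = 2.

2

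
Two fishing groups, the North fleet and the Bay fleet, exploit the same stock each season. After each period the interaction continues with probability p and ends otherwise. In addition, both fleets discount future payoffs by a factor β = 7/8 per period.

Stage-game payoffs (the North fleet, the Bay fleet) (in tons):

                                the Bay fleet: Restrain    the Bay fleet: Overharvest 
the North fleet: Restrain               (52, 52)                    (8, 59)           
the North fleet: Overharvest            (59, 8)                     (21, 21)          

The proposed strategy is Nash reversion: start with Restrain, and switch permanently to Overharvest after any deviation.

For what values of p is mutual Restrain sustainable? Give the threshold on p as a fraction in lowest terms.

Expected continuation weight on next period's payoff is β·p = 7/8·p, which plays the role of the discount factor.
Cooperation requires 7/8·p ≥ (59−52)/(59−21) = 7/38, hence p ≥ 4/19.

4/19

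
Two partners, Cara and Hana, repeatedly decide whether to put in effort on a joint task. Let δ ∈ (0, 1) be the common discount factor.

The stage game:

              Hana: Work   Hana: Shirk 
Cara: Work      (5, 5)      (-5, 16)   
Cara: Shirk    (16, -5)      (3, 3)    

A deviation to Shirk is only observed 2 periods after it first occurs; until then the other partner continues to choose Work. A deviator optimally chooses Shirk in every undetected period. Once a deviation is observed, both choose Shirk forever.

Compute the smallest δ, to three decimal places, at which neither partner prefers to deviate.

A deviator earns 16 for 2 periods, then 3 forever; cooperating earns 5 forever. Multiplying the IC by (1−δ):
5 ≥ 16(1−δ^2) + 3δ^2, so 13·δ^2 ≥ 11 and δ^2 ≥ 11/13.
δ ≥ (11/13)^(1/2) ≈ 0.920.

0.920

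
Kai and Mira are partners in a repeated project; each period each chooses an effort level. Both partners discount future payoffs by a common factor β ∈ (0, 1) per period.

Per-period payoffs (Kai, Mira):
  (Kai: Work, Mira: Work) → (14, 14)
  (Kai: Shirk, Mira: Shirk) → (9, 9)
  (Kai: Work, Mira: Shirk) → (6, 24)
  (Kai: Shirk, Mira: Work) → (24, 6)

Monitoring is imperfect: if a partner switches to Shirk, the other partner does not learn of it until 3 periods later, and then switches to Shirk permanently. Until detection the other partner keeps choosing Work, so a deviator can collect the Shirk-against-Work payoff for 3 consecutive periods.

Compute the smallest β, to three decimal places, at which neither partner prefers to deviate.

Deviating for the 3 undetected periods gains 24−14 = 10 per period over cooperation, then loses 14−9 = 5 per period forever once punishment starts.
Gain: 10(1 + β + … + β^2); loss: 5·β^3/(1−β).
No profitable deviation ⇔ 10(1−β^3) ≤ 5·β^3, i.e. β^3 ≥ 10/(10+5) = 2/3.
Hence β ≥ (2/3)^(1/3) ≈ 0.874.

0.874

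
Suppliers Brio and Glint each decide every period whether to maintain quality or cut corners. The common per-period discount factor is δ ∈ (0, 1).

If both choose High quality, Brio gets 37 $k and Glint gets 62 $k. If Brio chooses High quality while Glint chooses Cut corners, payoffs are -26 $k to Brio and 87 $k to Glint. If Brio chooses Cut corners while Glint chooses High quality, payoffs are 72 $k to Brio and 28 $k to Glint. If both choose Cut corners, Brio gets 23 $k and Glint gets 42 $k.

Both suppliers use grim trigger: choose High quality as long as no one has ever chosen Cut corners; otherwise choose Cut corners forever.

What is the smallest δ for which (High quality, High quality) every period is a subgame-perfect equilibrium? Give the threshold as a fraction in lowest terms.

Brio's threshold: (72−37)/(72−23) = 5/7.
Glint's threshold: (87−62)/(87−42) = 5/9.
5/7 > 5/9, so Brio binds and δ* = 5/7.

5/7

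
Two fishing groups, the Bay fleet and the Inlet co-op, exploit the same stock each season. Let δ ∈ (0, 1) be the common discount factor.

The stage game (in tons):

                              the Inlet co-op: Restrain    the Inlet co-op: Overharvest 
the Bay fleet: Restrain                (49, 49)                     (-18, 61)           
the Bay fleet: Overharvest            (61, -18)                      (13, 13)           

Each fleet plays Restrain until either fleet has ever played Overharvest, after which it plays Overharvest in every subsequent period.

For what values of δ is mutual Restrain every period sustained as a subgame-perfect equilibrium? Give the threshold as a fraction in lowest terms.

1/4

49/(1−δ) ≥ 61 + 13δ/(1−δ)
49 ≥ 61 − 48δ
δ ≥ 12/48 = 1/4.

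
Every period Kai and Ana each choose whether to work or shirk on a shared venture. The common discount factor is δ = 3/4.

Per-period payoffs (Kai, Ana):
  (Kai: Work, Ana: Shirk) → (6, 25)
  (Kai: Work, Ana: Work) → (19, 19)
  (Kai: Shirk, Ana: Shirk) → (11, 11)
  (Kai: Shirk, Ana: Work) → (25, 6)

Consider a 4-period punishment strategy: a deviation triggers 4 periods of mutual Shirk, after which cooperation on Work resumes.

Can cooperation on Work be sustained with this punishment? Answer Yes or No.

Yes

IC: δ+…+δ^4 ≥ (25−19)/(19−11) = 3/4.
At δ = 3/4: partial sum = 2.0508 ≥ 0.7500. Cooperation sustainable.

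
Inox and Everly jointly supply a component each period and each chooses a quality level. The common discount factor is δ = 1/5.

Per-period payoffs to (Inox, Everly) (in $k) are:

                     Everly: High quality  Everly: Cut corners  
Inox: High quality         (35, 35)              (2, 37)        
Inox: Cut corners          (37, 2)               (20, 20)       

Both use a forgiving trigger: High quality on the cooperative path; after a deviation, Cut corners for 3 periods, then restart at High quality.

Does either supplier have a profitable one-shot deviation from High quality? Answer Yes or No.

IC: δ+…+δ^3 ≥ (37−35)/(35−20) = 2/15.
At δ = 1/5: partial sum = 0.2480 ≥ 0.1333. Cooperation sustainable.

No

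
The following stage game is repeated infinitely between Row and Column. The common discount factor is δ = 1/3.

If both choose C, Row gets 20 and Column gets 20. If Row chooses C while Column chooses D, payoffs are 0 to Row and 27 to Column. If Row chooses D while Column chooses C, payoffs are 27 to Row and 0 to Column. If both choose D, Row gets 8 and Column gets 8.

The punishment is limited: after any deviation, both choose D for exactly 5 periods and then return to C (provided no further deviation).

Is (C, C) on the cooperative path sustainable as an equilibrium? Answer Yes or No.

No

IC: δ+…+δ^5 ≥ (27−20)/(20−8) = 7/12.
At δ = 1/3: partial sum = 0.4979 < 0.5833. Cooperation not sustainable.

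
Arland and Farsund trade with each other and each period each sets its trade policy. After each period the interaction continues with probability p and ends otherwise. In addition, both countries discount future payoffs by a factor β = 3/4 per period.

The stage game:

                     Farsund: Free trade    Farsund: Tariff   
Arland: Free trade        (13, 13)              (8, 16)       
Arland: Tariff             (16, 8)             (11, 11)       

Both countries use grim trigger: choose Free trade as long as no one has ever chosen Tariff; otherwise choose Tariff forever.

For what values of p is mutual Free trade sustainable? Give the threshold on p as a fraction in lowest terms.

4/5

With continuation probability p and discount β, the effective per-period discount factor is βp.
Grim-trigger IC: βp ≥ (16−13)/(16−11) = 3/5.
So p ≥ (3/5)/(3/4) = 4/5.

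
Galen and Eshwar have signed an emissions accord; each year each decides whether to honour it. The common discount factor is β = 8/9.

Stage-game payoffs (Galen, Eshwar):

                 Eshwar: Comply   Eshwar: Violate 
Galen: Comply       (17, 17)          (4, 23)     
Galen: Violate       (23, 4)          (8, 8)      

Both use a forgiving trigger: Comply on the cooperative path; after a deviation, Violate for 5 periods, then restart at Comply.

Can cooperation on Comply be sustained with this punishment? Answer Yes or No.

Yes

IC: β+…+β^5 ≥ (23−17)/(17−8) = 2/3.
At β = 8/9: partial sum = 3.5606 ≥ 0.6667. Cooperation sustainable.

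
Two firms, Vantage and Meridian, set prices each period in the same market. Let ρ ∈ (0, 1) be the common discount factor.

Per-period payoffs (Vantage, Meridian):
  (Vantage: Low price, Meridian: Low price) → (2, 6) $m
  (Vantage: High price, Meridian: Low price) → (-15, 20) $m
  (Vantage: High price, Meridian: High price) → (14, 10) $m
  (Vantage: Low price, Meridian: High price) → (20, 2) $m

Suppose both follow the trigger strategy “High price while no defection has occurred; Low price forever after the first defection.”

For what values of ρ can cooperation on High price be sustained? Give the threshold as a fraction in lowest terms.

5/7

Vantage's threshold: (20−14)/(20−2) = 1/3.
Meridian's threshold: (20−10)/(20−6) = 5/7.
1/3 < 5/7, so Meridian binds and ρ* = 5/7.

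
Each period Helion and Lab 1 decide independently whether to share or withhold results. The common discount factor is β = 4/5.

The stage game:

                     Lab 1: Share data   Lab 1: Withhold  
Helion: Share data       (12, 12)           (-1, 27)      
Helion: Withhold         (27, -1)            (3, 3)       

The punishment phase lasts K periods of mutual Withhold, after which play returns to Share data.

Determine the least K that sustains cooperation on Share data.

No profitable deviation requires (12−3)(β+…+β^K) ≥ 27−12, i.e. β+…+β^K ≥ 5/3 ≈ 1.6667.
With β = 4/5, the partial sums are K=1: 0.8000, K=2: 1.4400, K=3: 1.9520.
K = 3 is the first length at which the sum reaches 1.6667.

3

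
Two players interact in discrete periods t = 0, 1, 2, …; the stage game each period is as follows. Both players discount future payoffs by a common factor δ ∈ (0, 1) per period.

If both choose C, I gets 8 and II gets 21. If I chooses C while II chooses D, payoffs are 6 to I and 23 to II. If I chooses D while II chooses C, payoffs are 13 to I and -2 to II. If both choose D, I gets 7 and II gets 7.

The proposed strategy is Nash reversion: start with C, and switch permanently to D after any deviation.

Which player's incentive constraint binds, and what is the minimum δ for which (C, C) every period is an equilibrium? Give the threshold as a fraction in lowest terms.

I; δ ≥ 5/6

I's threshold: (13−8)/(13−7) = 5/6.
II's threshold: (23−21)/(23−7) = 1/8.
5/6 > 1/8, so I binds and δ* = 5/6.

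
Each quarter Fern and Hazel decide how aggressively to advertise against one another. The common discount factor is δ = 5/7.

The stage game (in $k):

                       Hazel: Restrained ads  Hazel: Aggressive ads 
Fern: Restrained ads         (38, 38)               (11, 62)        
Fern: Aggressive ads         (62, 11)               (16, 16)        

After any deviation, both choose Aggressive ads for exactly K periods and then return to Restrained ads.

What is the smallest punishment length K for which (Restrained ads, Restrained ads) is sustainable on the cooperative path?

IC: δ(1−δ^K)/(1−δ) ≥ (62−38)/(38−16) = 12/11.
With δ = 5/7: need 1 − δ^K ≥ 12/11·(1−5/7)/(5/7), i.e. δ^K ≤ 0.5636.
Since (5/7)^1 = 0.7143 and (5/7)^2 = 0.5102, the smallest such K is 2.

2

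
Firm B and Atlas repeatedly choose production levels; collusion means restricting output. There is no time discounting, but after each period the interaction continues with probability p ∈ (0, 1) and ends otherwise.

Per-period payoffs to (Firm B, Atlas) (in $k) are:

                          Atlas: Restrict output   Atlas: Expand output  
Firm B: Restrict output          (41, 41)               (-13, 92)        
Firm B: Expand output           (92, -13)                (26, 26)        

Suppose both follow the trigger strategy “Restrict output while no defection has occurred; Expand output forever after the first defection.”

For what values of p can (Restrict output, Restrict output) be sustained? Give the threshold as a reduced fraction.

With no time discounting, the continuation probability p plays the role of the discount factor.
Grim-trigger IC: 41/(1−p) ≥ 92 + 26p/(1−p) ⇒ p ≥ (92−41)/(92−26) = 17/22.

17/22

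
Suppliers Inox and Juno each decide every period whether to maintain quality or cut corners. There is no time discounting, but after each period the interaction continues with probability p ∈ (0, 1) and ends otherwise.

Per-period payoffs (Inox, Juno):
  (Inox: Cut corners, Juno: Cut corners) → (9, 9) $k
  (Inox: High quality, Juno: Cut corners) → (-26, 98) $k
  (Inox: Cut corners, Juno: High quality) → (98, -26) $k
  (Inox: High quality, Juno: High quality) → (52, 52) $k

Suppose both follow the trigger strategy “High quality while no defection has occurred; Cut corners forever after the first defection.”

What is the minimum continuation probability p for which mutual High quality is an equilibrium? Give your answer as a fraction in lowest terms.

46/89

With no time discounting, the continuation probability p plays the role of the discount factor.
Grim-trigger IC: 52/(1−p) ≥ 98 + 9p/(1−p) ⇒ p ≥ (98−52)/(98−9) = 46/89.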